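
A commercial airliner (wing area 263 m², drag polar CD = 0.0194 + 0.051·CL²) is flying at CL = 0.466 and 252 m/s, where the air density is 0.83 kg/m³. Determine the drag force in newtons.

D = 2.11×10^5 N

CD = 0.0194 + 0.051 × 0.466² = 0.03047
D = ½ρv²S·CD = ½ × 0.83 × 252² × 263 × 0.03047 = 2.11×10^5 N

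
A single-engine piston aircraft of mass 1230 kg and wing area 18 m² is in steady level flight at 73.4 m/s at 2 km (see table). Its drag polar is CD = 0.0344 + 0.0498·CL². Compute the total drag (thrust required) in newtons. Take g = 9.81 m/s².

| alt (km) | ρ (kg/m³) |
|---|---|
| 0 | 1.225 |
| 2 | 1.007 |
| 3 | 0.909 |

D = 1830 N

At 2 km, from the table: ρ = 1.007 kg/m³.
Weight W = mg = 1230 × 9.81 = 12066 N; in level flight L = W.
Dynamic pressure q = 0.5 × 1.007 × 73.4² = 2713 Pa.
Required CL = L/(qS) = 12066/(2713·18) = 0.2471.
CD = 0.0344 + 0.0498 × 0.2471² = 0.03744.
D = q·S·CD = 2713 × 18 × 0.03744 = 1828 N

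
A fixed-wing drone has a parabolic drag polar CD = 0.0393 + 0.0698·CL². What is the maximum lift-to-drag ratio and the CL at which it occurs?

(L/D)max = 9.55, at CL = 0.75

For CD = CD0 + K·CL², (L/D)max occurs at CL* = √(CD0/K) and equals 1/(2√(K·CD0)).
(L/D)max = 1/(2√(0.0698 × 0.0393)) = 1/(2 × 0.05237) = 9.55
CL* = √(0.0393/0.0698) = 0.75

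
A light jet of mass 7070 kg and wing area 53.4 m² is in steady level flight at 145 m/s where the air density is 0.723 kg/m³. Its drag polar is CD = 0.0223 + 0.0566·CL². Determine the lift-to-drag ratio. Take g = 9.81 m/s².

Weight W = mg = 7070 × 9.81 = 69357 N; in level flight L = W.
Dynamic pressure q = 0.5 × 0.723 × 145² = 7601 Pa.
CL = 2W/(ρv²S) = 2×69357/(0.723×145²×53.4) = 0.1709.
CD = 0.0223 + 0.0566 × 0.1709² = 0.02395.
L/D = CL/CD = 0.1709 / 0.02395 = 7.13

L/D = 7.13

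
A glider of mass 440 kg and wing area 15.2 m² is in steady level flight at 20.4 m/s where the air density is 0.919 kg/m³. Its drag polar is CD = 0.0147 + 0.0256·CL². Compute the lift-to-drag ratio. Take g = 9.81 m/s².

L/D = 20.9

Level flight ⇒ L = W = m·g = 440 × 9.81 = 4316.4 N.
Dynamic pressure q = 0.5 × 0.919 × 20.4² = 191.2 Pa.
CL = W/(q·S) = 4316.4 / (191.2 × 15.2) = 1.485.
CD = 0.0147 + 0.0256 × 1.485² = 0.07116.
L/D = CL/CD = 1.485 / 0.07116 = 20.9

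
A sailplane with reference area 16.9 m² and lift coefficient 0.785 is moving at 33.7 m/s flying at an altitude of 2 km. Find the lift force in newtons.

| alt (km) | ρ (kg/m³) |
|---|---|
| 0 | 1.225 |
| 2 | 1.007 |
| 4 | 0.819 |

At 2 km, from the table: ρ = 1.007 kg/m³.
Dynamic pressure q = ½ρv² = ½ × 1.007 × 33.7² = 571.8 Pa.
L = q·S·CL = 571.8 × 16.9 × 0.785 = 7590 N ≈ 7.59 kN

L = 7590 N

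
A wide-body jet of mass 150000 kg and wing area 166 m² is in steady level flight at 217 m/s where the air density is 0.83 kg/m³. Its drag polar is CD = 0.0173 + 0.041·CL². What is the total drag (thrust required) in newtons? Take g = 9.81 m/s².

D = 83500 N

Level flight ⇒ L = W = m·g = 150000 × 9.81 = 1.4715×10^6 N.
Dynamic pressure q = 0.5 × 0.83 × 217² = 19540 Pa.
CL = 2W/(ρv²S) = 2×1.4715×10^6/(0.83×217²×166) = 0.4536.
CD = 0.0173 + 0.041 × 0.4536² = 0.02574.
D = q·S·CD = 19540 × 166 × 0.02574 = 83490 N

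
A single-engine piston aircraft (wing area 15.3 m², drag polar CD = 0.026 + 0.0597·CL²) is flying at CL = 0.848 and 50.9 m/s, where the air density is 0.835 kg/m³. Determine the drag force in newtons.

CD = 0.026 + 0.0597 × 0.848² = 0.06893
D = ½ρv²S·CD = ½ × 0.835 × 50.9² × 15.3 × 0.06893 = 1140 N

D = 1140 N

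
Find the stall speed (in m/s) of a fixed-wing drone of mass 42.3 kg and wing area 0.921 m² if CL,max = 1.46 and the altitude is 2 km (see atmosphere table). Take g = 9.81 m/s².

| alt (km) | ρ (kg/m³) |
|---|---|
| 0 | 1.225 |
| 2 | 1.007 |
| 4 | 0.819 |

At 2 km, from the table: ρ = 1.007 kg/m³.
Weight W = mg = 42.3 × 9.81 = 415 N.
V_stall = √(2W/(ρ·S·CL,max)) = √(2 × 415 / (1.007 × 0.921 × 1.46))
V_stall = √612.9 = 24.8 m/s

V_stall = 24.8 m/s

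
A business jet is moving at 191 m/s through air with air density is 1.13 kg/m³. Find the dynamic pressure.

q = 20600 Pa

q = ½ρv² = ½ × 1.13 × 191² = 20600 Pa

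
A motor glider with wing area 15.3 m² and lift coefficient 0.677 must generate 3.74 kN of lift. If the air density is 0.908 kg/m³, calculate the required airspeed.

v = 28.2 m/s

L = ½ρv²S·CL ⇒ v = √(2L/(ρ·S·CL))
v = √(2 × 3740 / (0.908 × 15.3 × 0.677)) = √795.3 = 28.2 m/s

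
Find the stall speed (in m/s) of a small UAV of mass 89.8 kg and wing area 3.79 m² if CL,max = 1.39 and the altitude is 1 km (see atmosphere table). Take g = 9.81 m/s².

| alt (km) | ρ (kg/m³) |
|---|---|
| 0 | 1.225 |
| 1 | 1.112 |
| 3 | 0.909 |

At 1 km, from the table: ρ = 1.112 kg/m³.
Stall occurs when L = W at CL,max. W = mg = 89.8 × 9.81 = 880.9 N.
V_stall = √(2W/(ρ·S·CL,max)) = √(2 × 880.9 / (1.112 × 3.79 × 1.39))
V_stall = √300.8 = 17.3 m/s

V_stall = 17.3 m/s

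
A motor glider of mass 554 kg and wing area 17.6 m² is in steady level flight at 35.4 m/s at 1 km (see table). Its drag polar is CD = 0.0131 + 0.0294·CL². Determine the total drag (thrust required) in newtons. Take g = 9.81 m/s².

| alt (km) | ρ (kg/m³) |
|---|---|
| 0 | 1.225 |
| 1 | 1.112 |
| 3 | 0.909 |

At 1 km, from the table: ρ = 1.112 kg/m³.
In steady level flight, lift balances weight: W = mg = 554 × 9.81 = 5434.7 N.
q = ½ρv² = ½ × 1.112 × 35.4² = 696.8 Pa.
CL = W/(q·S) = 5434.7 / (696.8 × 17.6) = 0.4432.
CD = 0.0131 + 0.0294 × 0.4432² = 0.01887.
D = q·S·CD = 696.8 × 17.6 × 0.01887 = 231.5 N

D = 231 N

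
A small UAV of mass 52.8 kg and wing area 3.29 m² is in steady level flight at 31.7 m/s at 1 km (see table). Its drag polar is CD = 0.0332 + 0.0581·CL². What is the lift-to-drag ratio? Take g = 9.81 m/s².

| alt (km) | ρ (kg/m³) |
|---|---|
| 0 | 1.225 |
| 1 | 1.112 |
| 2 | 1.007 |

At 1 km, from the table: ρ = 1.112 kg/m³.
Weight W = mg = 52.8 × 9.81 = 517.97 N; in level flight L = W.
Dynamic pressure q = 0.5 × 1.112 × 31.7² = 558.7 Pa.
CL = 2W/(ρv²S) = 2×517.97/(1.112×31.7²×3.29) = 0.2818.
CD = 0.0332 + 0.0581 × 0.2818² = 0.03781.
L/D = CL/CD = 0.2818 / 0.03781 = 7.45

L/D = 7.45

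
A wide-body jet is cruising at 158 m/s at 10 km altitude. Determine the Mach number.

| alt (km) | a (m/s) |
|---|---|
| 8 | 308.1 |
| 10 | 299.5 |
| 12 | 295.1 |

M = 0.528

At 10 km, from the table: a = 299.5 m/s.
M = v/a = 158 / 299.5 = 0.528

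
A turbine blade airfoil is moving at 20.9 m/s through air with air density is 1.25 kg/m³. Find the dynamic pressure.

q = 273 Pa

q = ½ρv² = ½ × 1.25 × 20.9² = 273 Pa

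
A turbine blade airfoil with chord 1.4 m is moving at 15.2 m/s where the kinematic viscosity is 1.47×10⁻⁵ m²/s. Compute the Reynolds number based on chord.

Re = 1.45×10^6

Re = v·c/ν = 15.2 × 1.4 / (1.47×10⁻⁵) = 1.45×10^6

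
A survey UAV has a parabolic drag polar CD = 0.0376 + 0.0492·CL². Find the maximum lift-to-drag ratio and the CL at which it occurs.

(L/D)max = 11.6, at CL = 0.874

For CD = CD0 + K·CL², (L/D)max occurs at CL* = √(CD0/K) and equals 1/(2√(K·CD0)).
(L/D)max = 1/(2√(0.0492 × 0.0376)) = 1/(2 × 0.04301) = 11.6
CL* = √(0.0376/0.0492) = 0.874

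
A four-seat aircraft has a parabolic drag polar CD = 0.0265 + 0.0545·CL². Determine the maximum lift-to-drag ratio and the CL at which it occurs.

For CD = CD0 + K·CL², (L/D)max occurs at CL* = √(CD0/K) and equals 1/(2√(K·CD0)).
(L/D)max = 1/(2√(0.0545 × 0.0265)) = 1/(2 × 0.038) = 13.2
CL* = √(0.0265/0.0545) = 0.697

(L/D)max = 13.2, at CL = 0.697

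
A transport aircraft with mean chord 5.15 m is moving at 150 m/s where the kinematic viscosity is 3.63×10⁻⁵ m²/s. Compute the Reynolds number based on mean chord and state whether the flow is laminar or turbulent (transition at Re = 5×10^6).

Re = v·c/ν = 150 × 5.15 / (3.63×10⁻⁵) = 2.13×10^7
Since 2.13×10^7 > 5×10^6, the flow is turbulent.

Re = 2.13×10^7 (turbulent)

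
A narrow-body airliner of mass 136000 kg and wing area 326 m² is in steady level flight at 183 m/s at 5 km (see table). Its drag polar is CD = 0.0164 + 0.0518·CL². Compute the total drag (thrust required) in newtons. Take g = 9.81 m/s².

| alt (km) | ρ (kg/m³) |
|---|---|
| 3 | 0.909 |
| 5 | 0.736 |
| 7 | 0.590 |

At 5 km, from the table: ρ = 0.736 kg/m³.
In steady level flight, lift balances weight: W = mg = 136000 × 9.81 = 1.3342×10^6 N.
Dynamic pressure q = 0.5 × 0.736 × 183² = 12320 Pa.
Required CL = L/(qS) = 1.3342×10^6/(12320·326) = 0.3321.
CD = 0.0164 + 0.0518 × 0.3321² = 0.02211.
D = q·S·CD = 12320 × 326 × 0.02211 = 88840 N

D = 88800 N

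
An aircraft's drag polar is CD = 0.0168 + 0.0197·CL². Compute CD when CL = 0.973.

CD = 0.0355

CD = 0.0168 + 0.0197 × 0.973² = 0.0168 + 0.01865 = 0.0355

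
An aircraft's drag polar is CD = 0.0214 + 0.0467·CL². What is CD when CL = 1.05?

CD = 0.0214 + 0.0467 × 1.05² = 0.0214 + 0.05149 = 0.0729

CD = 0.0729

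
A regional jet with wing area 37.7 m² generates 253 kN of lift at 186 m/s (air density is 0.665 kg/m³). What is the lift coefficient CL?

From L = ½ρv²S·CL, rearranging gives CL = 2L/(ρv²S).
CL = 2 × 2.53×10^5 / (0.665 × 186² × 37.7) = 0.583

CL = 0.583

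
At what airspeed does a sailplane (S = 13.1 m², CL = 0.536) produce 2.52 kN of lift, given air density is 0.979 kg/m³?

L = ½ρv²S·CL ⇒ v = √(2L/(ρ·S·CL))
v = √(2 × 2520 / (0.979 × 13.1 × 0.536)) = √733.2 = 27.1 m/s

v = 27.1 m/s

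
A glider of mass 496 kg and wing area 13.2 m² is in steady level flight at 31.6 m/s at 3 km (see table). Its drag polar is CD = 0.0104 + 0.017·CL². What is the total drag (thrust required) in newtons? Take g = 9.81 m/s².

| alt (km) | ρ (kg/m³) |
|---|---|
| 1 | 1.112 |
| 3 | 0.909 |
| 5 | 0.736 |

At 3 km, from the table: ρ = 0.909 kg/m³.
Weight W = mg = 496 × 9.81 = 4865.8 N; in level flight L = W.
q = ½ρv² = ½ × 0.909 × 31.6² = 453.8 Pa.
CL = 2W/(ρv²S) = 2×4865.8/(0.909×31.6²×13.2) = 0.8122.
CD = 0.0104 + 0.017 × 0.8122² = 0.02161.
D = q·S·CD = 453.8 × 13.2 × 0.02161 = 129.5 N

D = 129 N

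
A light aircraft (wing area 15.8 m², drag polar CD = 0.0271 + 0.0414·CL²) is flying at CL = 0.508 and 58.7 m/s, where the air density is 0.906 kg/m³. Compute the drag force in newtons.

D = 932 N

CD = 0.0271 + 0.0414 × 0.508² = 0.03778
D = ½ρv²S·CD = ½ × 0.906 × 58.7² × 15.8 × 0.03778 = 932 N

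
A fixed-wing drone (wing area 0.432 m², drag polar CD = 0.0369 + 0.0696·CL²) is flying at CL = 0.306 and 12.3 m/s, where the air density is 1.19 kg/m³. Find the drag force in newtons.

D = 1.69 N

CD = 0.0369 + 0.0696 × 0.306² = 0.04342
D = ½ρv²S·CD = ½ × 1.19 × 12.3² × 0.432 × 0.04342 = 1.69 N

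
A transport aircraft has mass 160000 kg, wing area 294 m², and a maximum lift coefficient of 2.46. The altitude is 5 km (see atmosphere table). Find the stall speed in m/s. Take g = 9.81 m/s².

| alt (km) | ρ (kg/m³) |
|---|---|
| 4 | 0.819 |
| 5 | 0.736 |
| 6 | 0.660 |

V_stall = 76.8 m/s

At 5 km, from the table: ρ = 0.736 kg/m³.
Stall occurs when L = W at CL,max. W = mg = 160000 × 9.81 = 1.57×10^6 N.
V_stall = √(2W/(ρ·S·CL,max)) = √(2 × 1.57×10^6 / (0.736 × 294 × 2.46))
V_stall = √5897 = 76.8 m/s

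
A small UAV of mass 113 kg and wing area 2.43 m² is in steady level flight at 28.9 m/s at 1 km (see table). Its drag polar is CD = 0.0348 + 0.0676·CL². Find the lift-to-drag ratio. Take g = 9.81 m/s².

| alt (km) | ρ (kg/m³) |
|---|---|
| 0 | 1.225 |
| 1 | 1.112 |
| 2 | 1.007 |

At 1 km, from the table: ρ = 1.112 kg/m³.
Level flight ⇒ L = W = m·g = 113 × 9.81 = 1108.5 N.
q = ½ρv² = ½ × 1.112 × 28.9² = 464.4 Pa.
Required CL = L/(qS) = 1108.5/(464.4·2.43) = 0.9824.
CD = 0.0348 + 0.0676 × 0.9824² = 0.1.
L/D = CL/CD = 0.9824 / 0.1 = 9.82

L/D = 9.82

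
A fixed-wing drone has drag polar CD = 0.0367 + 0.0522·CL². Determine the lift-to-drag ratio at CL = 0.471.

L/D = 9.76

CD = 0.0367 + 0.0522 × 0.471² = 0.04828
L/D = CL/CD = 0.471 / 0.04828 = 9.76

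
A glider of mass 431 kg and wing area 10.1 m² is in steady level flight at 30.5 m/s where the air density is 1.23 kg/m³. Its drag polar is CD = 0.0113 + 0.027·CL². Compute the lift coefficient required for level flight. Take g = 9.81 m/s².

In steady level flight, lift balances weight: W = mg = 431 × 9.81 = 4228.1 N.
q = ½ρv² = ½ × 1.23 × 30.5² = 572.1 Pa.
Required CL = L/(qS) = 4228.1/(572.1·10.1) = 0.7317.

CL = 0.732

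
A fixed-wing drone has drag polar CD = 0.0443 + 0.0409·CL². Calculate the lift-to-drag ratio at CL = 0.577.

CD = 0.0443 + 0.0409 × 0.577² = 0.05792
L/D = CL/CD = 0.577 / 0.05792 = 9.96

L/D = 9.96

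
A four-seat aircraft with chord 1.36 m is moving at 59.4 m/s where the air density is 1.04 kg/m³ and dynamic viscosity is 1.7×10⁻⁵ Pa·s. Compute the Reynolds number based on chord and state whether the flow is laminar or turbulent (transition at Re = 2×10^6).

Re = ρ·v·c/μ = 1.04 × 59.4 × 1.36 / (1.7×10⁻⁵) = 4.94×10^6
Since 4.94×10^6 > 2×10^6, the flow is turbulent.

Re = 4.94×10^6 (turbulent)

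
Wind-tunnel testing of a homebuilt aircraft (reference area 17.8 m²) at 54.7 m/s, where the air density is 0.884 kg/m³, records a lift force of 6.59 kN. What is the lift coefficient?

From L = ½ρv²S·CL, rearranging gives CL = 2L/(ρv²S).
CL = 2 × 6590 / (0.884 × 54.7² × 17.8) = 0.28

CL = 0.28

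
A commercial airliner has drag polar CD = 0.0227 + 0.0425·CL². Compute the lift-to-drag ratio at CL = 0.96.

L/D = 15.5

CD = 0.0227 + 0.0425 × 0.96² = 0.06187
L/D = CL/CD = 0.96 / 0.06187 = 15.5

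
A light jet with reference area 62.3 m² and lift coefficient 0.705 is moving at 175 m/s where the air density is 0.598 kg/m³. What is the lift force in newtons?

L = 4.02×10^5 N

L = ½ρv²S·CL = ½ × 0.598 × 175² × 62.3 × 0.705 = 4.02×10^5 N ≈ 402 kN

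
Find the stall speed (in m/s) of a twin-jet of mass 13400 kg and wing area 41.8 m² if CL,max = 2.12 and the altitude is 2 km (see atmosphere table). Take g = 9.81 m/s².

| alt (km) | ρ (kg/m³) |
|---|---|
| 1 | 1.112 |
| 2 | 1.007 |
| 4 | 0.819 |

V_stall = 54.3 m/s

At 2 km, from the table: ρ = 1.007 kg/m³.
Weight W = mg = 13400 × 9.81 = 1.315×10^5 N.
V_stall = √(2W/(ρ·S·CL,max)) = √(2 × 1.315×10^5 / (1.007 × 41.8 × 2.12))
V_stall = √2946 = 54.3 m/s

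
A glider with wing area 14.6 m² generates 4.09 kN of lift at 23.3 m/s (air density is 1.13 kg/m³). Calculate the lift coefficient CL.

From L = ½ρv²S·CL, rearranging gives CL = 2L/(ρv²S).
CL = 2 × 4090 / (1.13 × 23.3² × 14.6) = 0.913

CL = 0.913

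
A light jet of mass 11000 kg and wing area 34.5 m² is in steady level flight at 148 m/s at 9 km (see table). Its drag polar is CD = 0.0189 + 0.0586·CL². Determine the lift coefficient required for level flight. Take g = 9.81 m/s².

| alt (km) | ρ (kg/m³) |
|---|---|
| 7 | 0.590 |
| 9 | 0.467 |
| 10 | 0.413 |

CL = 0.612

At 9 km, from the table: ρ = 0.467 kg/m³.
In steady level flight, lift balances weight: W = mg = 11000 × 9.81 = 1.0791×10^5 N.
Dynamic pressure q = 0.5 × 0.467 × 148² = 5115 Pa.
CL = 2W/(ρv²S) = 2×1.0791×10^5/(0.467×148²×34.5) = 0.6116.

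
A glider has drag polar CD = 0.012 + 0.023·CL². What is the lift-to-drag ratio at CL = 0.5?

CD = 0.012 + 0.023 × 0.5² = 0.01775
L/D = CL/CD = 0.5 / 0.01775 = 28.2

L/D = 28.2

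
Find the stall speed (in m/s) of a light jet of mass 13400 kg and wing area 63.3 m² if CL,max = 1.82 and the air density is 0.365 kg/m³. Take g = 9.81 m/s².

V_stall = 79.1 m/s

Stall occurs when L = W at CL,max. W = mg = 13400 × 9.81 = 1.315×10^5 N.
From L = ½ρV²S·CL,max = W: V_stall = √(2W/(ρSCL,max)) = √(2·1.315×10^5/(0.365·63.3·1.82))
V_stall = √6252 = 79.1 m/s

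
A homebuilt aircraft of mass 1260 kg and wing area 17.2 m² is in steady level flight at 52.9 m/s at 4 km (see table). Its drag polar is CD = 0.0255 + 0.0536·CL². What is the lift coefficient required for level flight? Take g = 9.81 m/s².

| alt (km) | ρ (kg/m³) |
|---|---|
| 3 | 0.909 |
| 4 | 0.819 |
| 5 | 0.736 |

CL = 0.627

At 4 km, from the table: ρ = 0.819 kg/m³.
Level flight ⇒ L = W = m·g = 1260 × 9.81 = 12361 N.
q = ½ρv² = ½ × 0.819 × 52.9² = 1146 Pa.
CL = W/(q·S) = 12361 / (1146 × 17.2) = 0.6271.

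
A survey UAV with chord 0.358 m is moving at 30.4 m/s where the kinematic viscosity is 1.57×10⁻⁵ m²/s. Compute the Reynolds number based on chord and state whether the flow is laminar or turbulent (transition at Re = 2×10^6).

Re = v·c/ν = 30.4 × 0.358 / (1.57×10⁻⁵) = 6.93×10^5
Since 6.93×10^5 < 2×10^6, the flow is laminar.

Re = 6.93×10^5 (laminar)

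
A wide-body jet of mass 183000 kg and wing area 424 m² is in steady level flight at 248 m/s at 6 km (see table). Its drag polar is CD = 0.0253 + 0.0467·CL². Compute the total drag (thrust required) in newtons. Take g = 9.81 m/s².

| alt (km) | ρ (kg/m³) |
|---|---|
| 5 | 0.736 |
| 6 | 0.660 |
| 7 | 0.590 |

D = 2.35×10^5 N

At 6 km, from the table: ρ = 0.660 kg/m³.
In steady level flight, lift balances weight: W = mg = 183000 × 9.81 = 1.7952×10^6 N.
Dynamic pressure q = 0.5 × 0.66 × 248² = 20300 Pa.
CL = W/(q·S) = 1.7952×10^6 / (20300 × 424) = 0.2086.
CD = 0.0253 + 0.0467 × 0.2086² = 0.02733.
D = q·S·CD = 20300 × 424 × 0.02733 = 2.352×10^5 N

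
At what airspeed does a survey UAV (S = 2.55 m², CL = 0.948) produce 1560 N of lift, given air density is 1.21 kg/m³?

v = 32.7 m/s

L = ½ρv²S·CL ⇒ v = √(2L/(ρ·S·CL))
v = √(2 × 1560 / (1.21 × 2.55 × 0.948)) = √1067 = 32.7 m/s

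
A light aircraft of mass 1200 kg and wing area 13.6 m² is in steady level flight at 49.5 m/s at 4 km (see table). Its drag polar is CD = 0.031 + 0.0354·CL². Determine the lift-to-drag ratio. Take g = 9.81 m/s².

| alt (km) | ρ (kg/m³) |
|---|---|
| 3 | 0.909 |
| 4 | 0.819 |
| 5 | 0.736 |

At 4 km, from the table: ρ = 0.819 kg/m³.
In steady level flight, lift balances weight: W = mg = 1200 × 9.81 = 11772 N.
q = ½ρv² = ½ × 0.819 × 49.5² = 1003 Pa.
CL = 2W/(ρv²S) = 2×11772/(0.819×49.5²×13.6) = 0.8627.
CD = 0.031 + 0.0354 × 0.8627² = 0.05734.
L/D = CL/CD = 0.8627 / 0.05734 = 15

L/D = 15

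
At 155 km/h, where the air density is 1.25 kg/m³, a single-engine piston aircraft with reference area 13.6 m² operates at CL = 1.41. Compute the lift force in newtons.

L = 22200 N

Convert speed: v = 155 km/h ÷ 3.6 = 43.06 m/s.
L = ½ρv²S·CL = ½ × 1.25 × 43.06² × 13.6 × 1.41 = 22200 N ≈ 22.2 kN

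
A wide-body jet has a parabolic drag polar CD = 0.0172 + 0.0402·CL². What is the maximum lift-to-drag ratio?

(L/D)max = 19

For CD = CD0 + K·CL², (L/D)max occurs at CL* = √(CD0/K) and equals 1/(2√(K·CD0)).
(L/D)max = 1/(2√(0.0402 × 0.0172)) = 1/(2 × 0.0263) = 19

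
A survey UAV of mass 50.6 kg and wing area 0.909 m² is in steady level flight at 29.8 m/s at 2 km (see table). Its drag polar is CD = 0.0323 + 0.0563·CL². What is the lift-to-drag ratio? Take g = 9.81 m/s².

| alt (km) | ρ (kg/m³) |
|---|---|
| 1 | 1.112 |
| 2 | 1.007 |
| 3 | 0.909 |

At 2 km, from the table: ρ = 1.007 kg/m³.
In steady level flight, lift balances weight: W = mg = 50.6 × 9.81 = 496.39 N.
Dynamic pressure q = 0.5 × 1.007 × 29.8² = 447.1 Pa.
CL = 2W/(ρv²S) = 2×496.39/(1.007×29.8²×0.909) = 1.221.
CD = 0.0323 + 0.0563 × 1.221² = 0.1163.
L/D = CL/CD = 1.221 / 0.1163 = 10.5

L/D = 10.5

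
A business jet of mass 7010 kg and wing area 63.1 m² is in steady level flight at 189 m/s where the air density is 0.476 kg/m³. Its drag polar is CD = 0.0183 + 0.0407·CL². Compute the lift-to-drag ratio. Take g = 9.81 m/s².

L/D = 6.76

In steady level flight, lift balances weight: W = mg = 7010 × 9.81 = 68768 N.
Dynamic pressure q = 0.5 × 0.476 × 189² = 8502 Pa.
CL = W/(q·S) = 68768 / (8502 × 63.1) = 0.1282.
CD = 0.0183 + 0.0407 × 0.1282² = 0.01897.
L/D = CL/CD = 0.1282 / 0.01897 = 6.76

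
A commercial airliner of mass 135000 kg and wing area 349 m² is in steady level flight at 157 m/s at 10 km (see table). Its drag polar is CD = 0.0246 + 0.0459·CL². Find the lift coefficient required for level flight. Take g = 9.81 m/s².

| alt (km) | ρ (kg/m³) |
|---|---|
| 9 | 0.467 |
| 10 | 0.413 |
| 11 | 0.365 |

At 10 km, from the table: ρ = 0.413 kg/m³.
Level flight ⇒ L = W = m·g = 135000 × 9.81 = 1.3244×10^6 N.
Dynamic pressure q = 0.5 × 0.413 × 157² = 5090 Pa.
Required CL = L/(qS) = 1.3244×10^6/(5090·349) = 0.7455.

CL = 0.746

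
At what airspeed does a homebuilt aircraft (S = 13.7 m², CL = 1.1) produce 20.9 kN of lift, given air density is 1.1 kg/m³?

L = ½ρv²S·CL ⇒ v = √(2L/(ρ·S·CL))
v = √(2 × 20900 / (1.1 × 13.7 × 1.1)) = √2522 = 50.2 m/s

v = 50.2 m/s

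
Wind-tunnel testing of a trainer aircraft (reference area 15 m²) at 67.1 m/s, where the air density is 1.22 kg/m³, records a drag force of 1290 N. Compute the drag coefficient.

From D = ½ρv²S·CD, rearranging gives CD = 2D/(ρv²S).
CD = 2 × 1290 / (1.22 × 67.1² × 15) = 0.0313

CD = 0.0313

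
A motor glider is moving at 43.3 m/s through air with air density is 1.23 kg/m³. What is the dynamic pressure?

q = ½ρv² = ½ × 1.23 × 43.3² = 1150 Pa

q = 1150 Pa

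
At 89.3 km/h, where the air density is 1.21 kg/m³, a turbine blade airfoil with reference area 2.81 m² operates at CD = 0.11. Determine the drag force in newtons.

Convert speed: v = 89.3 km/h ÷ 3.6 = 24.81 m/s.
Dynamic pressure q = ½ρv² = ½ × 1.21 × 24.81² = 372.3 Pa.
D = q·S·CD = 372.3 × 2.81 × 0.11 = 115 N

D = 115 N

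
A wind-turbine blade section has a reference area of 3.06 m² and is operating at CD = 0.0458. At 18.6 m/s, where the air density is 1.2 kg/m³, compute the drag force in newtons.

D = 29.1 N

Dynamic pressure q = ½ρv² = ½ × 1.2 × 18.6² = 207.6 Pa.
D = q·S·CD = 207.6 × 3.06 × 0.0458 = 29.1 N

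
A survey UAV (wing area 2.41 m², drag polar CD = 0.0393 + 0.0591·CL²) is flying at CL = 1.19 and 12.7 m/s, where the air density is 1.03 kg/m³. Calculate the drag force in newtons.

D = 24.6 N

CD = 0.0393 + 0.0591 × 1.19² = 0.123
D = ½ρv²S·CD = ½ × 1.03 × 12.7² × 2.41 × 0.123 = 24.6 N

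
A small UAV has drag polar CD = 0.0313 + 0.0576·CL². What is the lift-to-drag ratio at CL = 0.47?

L/D = 10.7

CD = 0.0313 + 0.0576 × 0.47² = 0.04402
L/D = CL/CD = 0.47 / 0.04402 = 10.7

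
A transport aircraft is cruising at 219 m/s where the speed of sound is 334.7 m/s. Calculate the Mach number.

M = v/a = 219 / 334.7 = 0.654

M = 0.654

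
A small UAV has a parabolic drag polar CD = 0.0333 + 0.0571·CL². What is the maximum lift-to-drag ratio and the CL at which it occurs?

For CD = CD0 + K·CL², (L/D)max occurs at CL* = √(CD0/K) and equals 1/(2√(K·CD0)).
(L/D)max = 1/(2√(0.0571 × 0.0333)) = 1/(2 × 0.04361) = 11.5
CL* = √(0.0333/0.0571) = 0.764

(L/D)max = 11.5, at CL = 0.764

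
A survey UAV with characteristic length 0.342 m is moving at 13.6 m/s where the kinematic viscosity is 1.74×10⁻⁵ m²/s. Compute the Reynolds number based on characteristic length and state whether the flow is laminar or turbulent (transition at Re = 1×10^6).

Re = 2.67×10^5 (laminar)

Re = v·c/ν = 13.6 × 0.342 / (1.74×10⁻⁵) = 2.67×10^5
Since 2.67×10^5 < 1×10^6, the flow is laminar.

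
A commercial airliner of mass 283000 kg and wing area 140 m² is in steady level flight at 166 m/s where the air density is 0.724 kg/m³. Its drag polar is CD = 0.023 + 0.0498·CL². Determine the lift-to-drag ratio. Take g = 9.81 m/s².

L/D = 9.04

Level flight ⇒ L = W = m·g = 283000 × 9.81 = 2.7762×10^6 N.
Dynamic pressure q = 0.5 × 0.724 × 166² = 9975 Pa.
CL = W/(q·S) = 2.7762×10^6 / (9975 × 140) = 1.988.
CD = 0.023 + 0.0498 × 1.988² = 0.2198.
L/D = CL/CD = 1.988 / 0.2198 = 9.04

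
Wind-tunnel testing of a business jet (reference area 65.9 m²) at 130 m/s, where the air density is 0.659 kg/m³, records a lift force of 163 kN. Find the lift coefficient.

CL = 0.444

From L = ½ρv²S·CL, rearranging gives CL = 2L/(ρv²S).
CL = 2 × 1.63×10^5 / (0.659 × 130² × 65.9) = 0.444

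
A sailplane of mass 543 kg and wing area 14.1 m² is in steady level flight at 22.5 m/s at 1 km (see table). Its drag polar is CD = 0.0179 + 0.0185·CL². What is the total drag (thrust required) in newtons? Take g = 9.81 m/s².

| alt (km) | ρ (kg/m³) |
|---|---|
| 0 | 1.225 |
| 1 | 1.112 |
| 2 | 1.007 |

D = 203 N

At 1 km, from the table: ρ = 1.112 kg/m³.
Weight W = mg = 543 × 9.81 = 5326.8 N; in level flight L = W.
q = ½ρv² = ½ × 1.112 × 22.5² = 281.5 Pa.
CL = 2W/(ρv²S) = 2×5326.8/(1.112×22.5²×14.1) = 1.342.
CD = 0.0179 + 0.0185 × 1.342² = 0.05123.
D = q·S·CD = 281.5 × 14.1 × 0.05123 = 203.3 N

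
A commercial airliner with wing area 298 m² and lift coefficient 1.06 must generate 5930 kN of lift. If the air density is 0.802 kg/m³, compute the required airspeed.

v = 216 m/s

L = ½ρv²S·CL ⇒ v = √(2L/(ρ·S·CL))
v = √(2 × 5.93×10^6 / (0.802 × 298 × 1.06)) = √46820 = 216 m/s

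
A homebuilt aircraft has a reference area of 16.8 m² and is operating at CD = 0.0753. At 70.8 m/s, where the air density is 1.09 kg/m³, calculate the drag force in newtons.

D = 3460 N

Dynamic pressure q = ½ρv² = ½ × 1.09 × 70.8² = 2732 Pa.
D = q·S·CD = 2732 × 16.8 × 0.0753 = 3460 N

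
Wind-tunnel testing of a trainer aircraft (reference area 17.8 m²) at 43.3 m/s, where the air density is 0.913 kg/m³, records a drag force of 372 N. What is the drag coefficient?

CD = 0.0244

From D = ½ρv²S·CD, rearranging gives CD = 2D/(ρv²S).
CD = 2 × 372 / (0.913 × 43.3² × 17.8) = 0.0244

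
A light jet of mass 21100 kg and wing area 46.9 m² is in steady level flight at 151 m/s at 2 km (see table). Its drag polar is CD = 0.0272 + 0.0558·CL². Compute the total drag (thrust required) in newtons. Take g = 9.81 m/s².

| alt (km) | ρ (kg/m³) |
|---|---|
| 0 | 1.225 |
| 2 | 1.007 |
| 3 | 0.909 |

D = 19100 N

At 2 km, from the table: ρ = 1.007 kg/m³.
Weight W = mg = 21100 × 9.81 = 2.0699×10^5 N; in level flight L = W.
q = ½ρv² = ½ × 1.007 × 151² = 11480 Pa.
CL = W/(q·S) = 2.0699×10^5 / (11480 × 46.9) = 0.3844.
CD = 0.0272 + 0.0558 × 0.3844² = 0.03545.
D = q·S·CD = 11480 × 46.9 × 0.03545 = 19090 N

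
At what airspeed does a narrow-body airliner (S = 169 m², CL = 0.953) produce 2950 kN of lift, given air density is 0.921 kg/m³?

v = 199 m/s

L = ½ρv²S·CL ⇒ v = √(2L/(ρ·S·CL))
v = √(2 × 2.95×10^6 / (0.921 × 169 × 0.953)) = √39780 = 199 m/s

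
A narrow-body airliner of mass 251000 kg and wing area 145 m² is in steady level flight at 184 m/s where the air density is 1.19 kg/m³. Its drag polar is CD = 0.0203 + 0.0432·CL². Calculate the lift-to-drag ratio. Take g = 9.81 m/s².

L/D = 16.5

Weight W = mg = 251000 × 9.81 = 2.4623×10^6 N; in level flight L = W.
Dynamic pressure q = 0.5 × 1.19 × 184² = 20140 Pa.
CL = 2W/(ρv²S) = 2×2.4623×10^6/(1.19×184²×145) = 0.843.
CD = 0.0203 + 0.0432 × 0.843² = 0.051.
L/D = CL/CD = 0.843 / 0.051 = 16.5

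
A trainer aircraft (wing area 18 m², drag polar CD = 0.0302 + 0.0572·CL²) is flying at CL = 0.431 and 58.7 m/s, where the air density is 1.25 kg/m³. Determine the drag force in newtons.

D = 1580 N

CD = 0.0302 + 0.0572 × 0.431² = 0.04083
D = ½ρv²S·CD = ½ × 1.25 × 58.7² × 18 × 0.04083 = 1580 N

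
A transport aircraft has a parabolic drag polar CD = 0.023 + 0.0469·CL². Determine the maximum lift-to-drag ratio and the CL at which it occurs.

For CD = CD0 + K·CL², (L/D)max occurs at CL* = √(CD0/K) and equals 1/(2√(K·CD0)).
(L/D)max = 1/(2√(0.0469 × 0.023)) = 1/(2 × 0.03284) = 15.2
CL* = √(0.023/0.0469) = 0.7

(L/D)max = 15.2, at CL = 0.7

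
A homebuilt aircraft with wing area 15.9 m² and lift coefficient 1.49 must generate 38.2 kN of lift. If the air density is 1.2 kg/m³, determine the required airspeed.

v = 51.8 m/s

L = ½ρv²S·CL ⇒ v = √(2L/(ρ·S·CL))
v = √(2 × 38200 / (1.2 × 15.9 × 1.49)) = √2687 = 51.8 m/s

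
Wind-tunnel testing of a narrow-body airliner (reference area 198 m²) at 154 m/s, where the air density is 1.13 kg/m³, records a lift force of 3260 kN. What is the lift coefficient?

CL = 1.23

From L = ½ρv²S·CL, rearranging gives CL = 2L/(ρv²S).
CL = 2 × 3.26×10^6 / (1.13 × 154² × 198) = 1.23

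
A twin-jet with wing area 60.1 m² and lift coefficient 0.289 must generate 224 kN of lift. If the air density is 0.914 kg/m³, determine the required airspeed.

v = 168 m/s

L = ½ρv²S·CL ⇒ v = √(2L/(ρ·S·CL))
v = √(2 × 2.24×10^5 / (0.914 × 60.1 × 0.289)) = √28220 = 168 m/s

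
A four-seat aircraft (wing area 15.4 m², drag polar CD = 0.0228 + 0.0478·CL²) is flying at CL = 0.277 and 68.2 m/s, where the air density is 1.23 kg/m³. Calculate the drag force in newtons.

D = 1170 N

CD = 0.0228 + 0.0478 × 0.277² = 0.02647
D = ½ρv²S·CD = ½ × 1.23 × 68.2² × 15.4 × 0.02647 = 1170 N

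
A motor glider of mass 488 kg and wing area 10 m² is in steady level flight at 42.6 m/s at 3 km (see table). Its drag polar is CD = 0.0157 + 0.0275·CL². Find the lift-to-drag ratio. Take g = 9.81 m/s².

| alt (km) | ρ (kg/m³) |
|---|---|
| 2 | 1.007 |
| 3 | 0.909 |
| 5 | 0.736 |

L/D = 23.2

At 3 km, from the table: ρ = 0.909 kg/m³.
In steady level flight, lift balances weight: W = mg = 488 × 9.81 = 4787.3 N.
q = ½ρv² = ½ × 0.909 × 42.6² = 824.8 Pa.
CL = W/(q·S) = 4787.3 / (824.8 × 10) = 0.5804.
CD = 0.0157 + 0.0275 × 0.5804² = 0.02496.
L/D = CL/CD = 0.5804 / 0.02496 = 23.2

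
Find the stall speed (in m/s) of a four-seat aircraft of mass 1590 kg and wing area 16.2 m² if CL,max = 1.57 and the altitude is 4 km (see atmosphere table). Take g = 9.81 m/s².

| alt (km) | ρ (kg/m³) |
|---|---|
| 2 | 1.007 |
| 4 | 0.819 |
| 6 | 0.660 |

At 4 km, from the table: ρ = 0.819 kg/m³.
At stall, lift equals weight: L = W = m·g = 1590 × 9.81 = 15600 N.
V_stall = √(2W/(ρ·S·CL,max)) = √(2 × 15600 / (0.819 × 16.2 × 1.57))
V_stall = √1498 = 38.7 m/s

V_stall = 38.7 m/s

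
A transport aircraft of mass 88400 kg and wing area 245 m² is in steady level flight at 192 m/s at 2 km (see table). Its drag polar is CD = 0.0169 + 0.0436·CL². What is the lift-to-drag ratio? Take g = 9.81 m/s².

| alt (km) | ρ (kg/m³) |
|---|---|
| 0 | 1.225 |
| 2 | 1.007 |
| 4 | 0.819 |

At 2 km, from the table: ρ = 1.007 kg/m³.
In steady level flight, lift balances weight: W = mg = 88400 × 9.81 = 8.672×10^5 N.
q = ½ρv² = ½ × 1.007 × 192² = 18560 Pa.
CL = 2W/(ρv²S) = 2×8.672×10^5/(1.007×192²×245) = 0.1907.
CD = 0.0169 + 0.0436 × 0.1907² = 0.01849.
L/D = CL/CD = 0.1907 / 0.01849 = 10.3

L/D = 10.3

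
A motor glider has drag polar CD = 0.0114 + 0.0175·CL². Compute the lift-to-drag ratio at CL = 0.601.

CD = 0.0114 + 0.0175 × 0.601² = 0.01772
L/D = CL/CD = 0.601 / 0.01772 = 33.9

L/D = 33.9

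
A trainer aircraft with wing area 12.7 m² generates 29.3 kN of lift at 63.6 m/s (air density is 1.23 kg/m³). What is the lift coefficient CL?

CL = 0.927

From L = ½ρv²S·CL, rearranging gives CL = 2L/(ρv²S).
CL = 2 × 29300 / (1.23 × 63.6² × 12.7) = 0.927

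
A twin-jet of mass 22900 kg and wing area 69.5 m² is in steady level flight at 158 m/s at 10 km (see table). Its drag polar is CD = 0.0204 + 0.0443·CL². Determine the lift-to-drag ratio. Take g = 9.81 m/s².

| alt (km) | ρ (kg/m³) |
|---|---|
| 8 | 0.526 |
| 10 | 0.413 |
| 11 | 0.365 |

At 10 km, from the table: ρ = 0.413 kg/m³.
In steady level flight, lift balances weight: W = mg = 22900 × 9.81 = 2.2465×10^5 N.
Dynamic pressure q = 0.5 × 0.413 × 158² = 5155 Pa.
CL = 2W/(ρv²S) = 2×2.2465×10^5/(0.413×158²×69.5) = 0.627.
CD = 0.0204 + 0.0443 × 0.627² = 0.03782.
L/D = CL/CD = 0.627 / 0.03782 = 16.6

L/D = 16.6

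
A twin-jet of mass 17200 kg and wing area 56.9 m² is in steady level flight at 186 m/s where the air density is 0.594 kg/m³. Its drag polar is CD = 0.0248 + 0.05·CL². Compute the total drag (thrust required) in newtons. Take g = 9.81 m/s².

D = 16900 N

Weight W = mg = 17200 × 9.81 = 1.6873×10^5 N; in level flight L = W.
Dynamic pressure q = 0.5 × 0.594 × 186² = 10280 Pa.
CL = 2W/(ρv²S) = 2×1.6873×10^5/(0.594×186²×56.9) = 0.2886.
CD = 0.0248 + 0.05 × 0.2886² = 0.02896.
D = q·S·CD = 10280 × 56.9 × 0.02896 = 16930 N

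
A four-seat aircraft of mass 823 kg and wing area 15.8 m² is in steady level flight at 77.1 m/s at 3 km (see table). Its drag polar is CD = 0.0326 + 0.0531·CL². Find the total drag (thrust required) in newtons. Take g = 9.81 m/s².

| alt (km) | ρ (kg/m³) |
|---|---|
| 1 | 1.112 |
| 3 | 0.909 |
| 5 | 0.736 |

At 3 km, from the table: ρ = 0.909 kg/m³.
Weight W = mg = 823 × 9.81 = 8073.6 N; in level flight L = W.
Dynamic pressure q = 0.5 × 0.909 × 77.1² = 2702 Pa.
CL = W/(q·S) = 8073.6 / (2702 × 15.8) = 0.1891.
CD = 0.0326 + 0.0531 × 0.1891² = 0.0345.
D = q·S·CD = 2702 × 15.8 × 0.0345 = 1473 N

D = 1470 N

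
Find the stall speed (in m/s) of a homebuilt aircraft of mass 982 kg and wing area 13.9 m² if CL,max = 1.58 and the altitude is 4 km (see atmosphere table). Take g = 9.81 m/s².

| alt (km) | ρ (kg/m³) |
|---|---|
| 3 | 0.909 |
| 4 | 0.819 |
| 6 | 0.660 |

At 4 km, from the table: ρ = 0.819 kg/m³.
At stall, lift equals weight: L = W = m·g = 982 × 9.81 = 9633 N.
From L = ½ρV²S·CL,max = W: V_stall = √(2W/(ρSCL,max)) = √(2·9633/(0.819·13.9·1.58))
V_stall = √1071 = 32.7 m/s

V_stall = 32.7 m/s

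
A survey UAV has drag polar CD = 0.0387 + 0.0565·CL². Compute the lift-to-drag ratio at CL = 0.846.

CD = 0.0387 + 0.0565 × 0.846² = 0.07914
L/D = CL/CD = 0.846 / 0.07914 = 10.7

L/D = 10.7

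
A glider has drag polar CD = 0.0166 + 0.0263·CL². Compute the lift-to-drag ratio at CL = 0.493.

L/D = 21.4

CD = 0.0166 + 0.0263 × 0.493² = 0.02299
L/D = CL/CD = 0.493 / 0.02299 = 21.4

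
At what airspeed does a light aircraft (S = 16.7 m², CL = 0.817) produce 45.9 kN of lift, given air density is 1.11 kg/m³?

L = ½ρv²S·CL ⇒ v = √(2L/(ρ·S·CL))
v = √(2 × 45900 / (1.11 × 16.7 × 0.817)) = √6062 = 77.9 m/s

v = 77.9 m/s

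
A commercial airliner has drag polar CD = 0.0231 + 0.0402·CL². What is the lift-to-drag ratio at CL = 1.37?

CD = 0.0231 + 0.0402 × 1.37² = 0.09855
L/D = CL/CD = 1.37 / 0.09855 = 13.9

L/D = 13.9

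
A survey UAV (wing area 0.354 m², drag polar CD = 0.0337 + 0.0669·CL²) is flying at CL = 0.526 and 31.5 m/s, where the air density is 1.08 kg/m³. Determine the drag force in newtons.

D = 9.9 N

CD = 0.0337 + 0.0669 × 0.526² = 0.05221
D = ½ρv²S·CD = ½ × 1.08 × 31.5² × 0.354 × 0.05221 = 9.9 N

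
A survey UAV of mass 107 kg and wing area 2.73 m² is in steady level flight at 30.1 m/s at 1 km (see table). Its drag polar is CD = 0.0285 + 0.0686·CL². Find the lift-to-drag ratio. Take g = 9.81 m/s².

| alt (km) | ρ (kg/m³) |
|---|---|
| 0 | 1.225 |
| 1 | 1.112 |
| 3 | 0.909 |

At 1 km, from the table: ρ = 1.112 kg/m³.
Level flight ⇒ L = W = m·g = 107 × 9.81 = 1049.7 N.
Dynamic pressure q = 0.5 × 1.112 × 30.1² = 503.7 Pa.
CL = W/(q·S) = 1049.7 / (503.7 × 2.73) = 0.7633.
CD = 0.0285 + 0.0686 × 0.7633² = 0.06847.
L/D = CL/CD = 0.7633 / 0.06847 = 11.1

L/D = 11.1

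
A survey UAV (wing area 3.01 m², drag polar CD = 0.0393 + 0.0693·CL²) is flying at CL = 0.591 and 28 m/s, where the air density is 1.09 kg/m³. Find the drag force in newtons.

D = 81.7 N

CD = 0.0393 + 0.0693 × 0.591² = 0.06351
D = ½ρv²S·CD = ½ × 1.09 × 28² × 3.01 × 0.06351 = 81.7 N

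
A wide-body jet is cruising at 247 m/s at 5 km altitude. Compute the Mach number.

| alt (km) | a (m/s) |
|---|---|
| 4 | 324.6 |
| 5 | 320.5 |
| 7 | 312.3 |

At 5 km, from the table: a = 320.5 m/s.
M = v/a = 247 / 320.5 = 0.771

M = 0.771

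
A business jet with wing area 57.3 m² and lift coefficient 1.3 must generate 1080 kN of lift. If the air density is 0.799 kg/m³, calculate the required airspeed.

v = 191 m/s

L = ½ρv²S·CL ⇒ v = √(2L/(ρ·S·CL))
v = √(2 × 1.08×10^6 / (0.799 × 57.3 × 1.3)) = √36290 = 191 m/s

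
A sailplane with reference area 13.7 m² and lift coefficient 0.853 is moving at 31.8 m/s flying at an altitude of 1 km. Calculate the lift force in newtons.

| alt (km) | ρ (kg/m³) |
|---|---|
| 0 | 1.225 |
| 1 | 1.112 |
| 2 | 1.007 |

L = 6570 N

At 1 km, from the table: ρ = 1.112 kg/m³.
L = ½ρv²S·CL = ½ × 1.112 × 31.8² × 13.7 × 0.853 = 6570 N ≈ 6.57 kN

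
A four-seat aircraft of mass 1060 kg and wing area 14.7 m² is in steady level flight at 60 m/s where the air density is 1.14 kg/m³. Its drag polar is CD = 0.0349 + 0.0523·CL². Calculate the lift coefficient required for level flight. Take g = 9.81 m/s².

CL = 0.345

Level flight ⇒ L = W = m·g = 1060 × 9.81 = 10399 N.
q = ½ρv² = ½ × 1.14 × 60² = 2052 Pa.
CL = W/(q·S) = 10399 / (2052 × 14.7) = 0.3447.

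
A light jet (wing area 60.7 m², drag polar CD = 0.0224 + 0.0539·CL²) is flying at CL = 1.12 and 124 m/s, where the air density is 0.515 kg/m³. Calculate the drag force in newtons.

D = 21600 N

CD = 0.0224 + 0.0539 × 1.12² = 0.09001
D = ½ρv²S·CD = ½ × 0.515 × 124² × 60.7 × 0.09001 = 21600 N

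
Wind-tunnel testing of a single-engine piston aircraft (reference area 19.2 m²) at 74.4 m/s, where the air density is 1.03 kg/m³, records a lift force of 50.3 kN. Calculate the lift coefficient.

From L = ½ρv²S·CL, rearranging gives CL = 2L/(ρv²S).
CL = 2 × 50300 / (1.03 × 74.4² × 19.2) = 0.919

CL = 0.919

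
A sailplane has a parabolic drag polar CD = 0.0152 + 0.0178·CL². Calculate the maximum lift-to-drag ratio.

(L/D)max = 30.4

For CD = CD0 + K·CL², (L/D)max occurs at CL* = √(CD0/K) and equals 1/(2√(K·CD0)).
(L/D)max = 1/(2√(0.0178 × 0.0152)) = 1/(2 × 0.01645) = 30.4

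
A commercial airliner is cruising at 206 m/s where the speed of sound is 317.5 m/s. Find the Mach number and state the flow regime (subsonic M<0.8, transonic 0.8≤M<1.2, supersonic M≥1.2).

M = 0.649 (subsonic)

M = v/a = 206 / 317.5 = 0.649
M = 0.649 → subsonic.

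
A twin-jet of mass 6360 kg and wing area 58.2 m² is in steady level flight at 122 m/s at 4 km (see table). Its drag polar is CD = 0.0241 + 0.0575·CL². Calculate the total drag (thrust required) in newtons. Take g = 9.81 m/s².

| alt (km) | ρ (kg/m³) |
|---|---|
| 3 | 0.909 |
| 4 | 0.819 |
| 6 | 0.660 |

At 4 km, from the table: ρ = 0.819 kg/m³.
Level flight ⇒ L = W = m·g = 6360 × 9.81 = 62392 N.
Dynamic pressure q = 0.5 × 0.819 × 122² = 6095 Pa.
Required CL = L/(qS) = 62392/(6095·58.2) = 0.1759.
CD = 0.0241 + 0.0575 × 0.1759² = 0.02588.
D = q·S·CD = 6095 × 58.2 × 0.02588 = 9180 N

D = 9180 N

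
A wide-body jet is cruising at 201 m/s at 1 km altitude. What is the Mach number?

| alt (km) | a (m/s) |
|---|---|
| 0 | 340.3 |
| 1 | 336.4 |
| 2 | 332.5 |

M = 0.598

At 1 km, from the table: a = 336.4 m/s.
M = v/a = 201 / 336.4 = 0.598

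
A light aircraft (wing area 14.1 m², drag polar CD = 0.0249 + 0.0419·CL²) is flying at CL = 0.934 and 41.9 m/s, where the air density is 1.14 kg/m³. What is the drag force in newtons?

CD = 0.0249 + 0.0419 × 0.934² = 0.06145
D = ½ρv²S·CD = ½ × 1.14 × 41.9² × 14.1 × 0.06145 = 867 N

D = 867 N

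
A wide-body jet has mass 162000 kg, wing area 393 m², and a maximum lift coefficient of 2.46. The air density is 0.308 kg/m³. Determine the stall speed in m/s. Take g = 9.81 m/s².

Stall occurs when L = W at CL,max. W = mg = 162000 × 9.81 = 1.589×10^6 N.
V_stall = √(2W/(ρ·S·CL,max)) = √(2 × 1.589×10^6 / (0.308 × 393 × 2.46))
V_stall = √10670 = 103 m/s

V_stall = 103 m/s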